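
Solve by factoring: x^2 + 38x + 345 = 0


We need two numbers that multiply to 345 and add to 38.
Those numbers are 15 and 23 (since 15 * 23 = 345 and 15 + 23 = 38).
So x^2 + 38x + 345 = (x + 15)(x + 23) = 0
Setting each factor to zero: x = -15 or x = -23

x = -23, x = -15


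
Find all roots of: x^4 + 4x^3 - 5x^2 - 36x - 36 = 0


Let p(x) = x^4 + 4x^3 - 5x^2 - 36x - 36. By the rational root theorem (leading coefficient 1), any rational root is an integer divisor of 36: try ±1, ±2, ... in turn.
Test x = 1: value = -72 ≠ 0.
Test x = -1: value = -8 ≠ 0.
Test x = 2: value = -80 ≠ 0.
Test x = -2: value = 0 ✓, so (x + 2) is a factor.
Synthetic division by (x + 2): bring down 1; 1(-2) + 4 = 2; 2(-2) - 5 = -9; (-9)(-2) - 36 = -18; (-18)(-2) - 36 = 0 → quotient x^3 + 2x^2 - 9x - 18, remainder 0.
Continue with the quotient x^3 + 2x^2 - 9x - 18 (candidates must divide 18; re-test x = -2 first in case it repeats).
Test x = -2: value = 0 ✓, so (x + 2) is a factor.
Synthetic division by (x + 2): bring down 1; 1(-2) + 2 = 0; 0(-2) - 9 = -9; (-9)(-2) - 18 = 0 → quotient x^2 - 9, remainder 0.
Solve the quadratic x^2 - 9 = 0: discriminant = 0^2 - 4(1)(-9) = 0 + 36 = 36.
sqrt(36) = 6, so x = (0 ± 6)/2: x = 3 or x = -3.
Collecting all roots found:

x = -3, x = -2 (multiplicity 2), x = 3


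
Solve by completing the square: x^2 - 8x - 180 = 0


Start: x^2 - 8x - 180 = 0
Move constant: x^2 - 8x = 180
Half of -8 is -4, squared is 16
Add 16 to both sides: x^2 - 8x + 16 = 196
(x - 4)^2 = 196
x - 4 = ±14
x = 4 + 14 = 18 or x = 4 - 14 = -10

x = -10, x = 18


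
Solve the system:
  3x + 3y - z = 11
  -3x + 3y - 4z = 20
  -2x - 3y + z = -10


Using Cramer's rule. Expand each determinant along the first row.
D  = 3*[3*1 - (-4)*(-3)] - 3*[(-3)*1 - (-4)*(-2)] + (-1)*[(-3)*(-3) - 3*(-2)]
  = 3*(-9) - 3*(-11) + (-1)*(15) = -9
Dx = 11*[3*1 - (-4)*(-3)] - 3*[20*1 - (-4)*(-10)] + (-1)*[20*(-3) - 3*(-10)]
  = 11*(-9) - 3*(-20) + (-1)*(-30) = -9
Dy = 3*[20*1 - (-4)*(-10)] - 11*[(-3)*1 - (-4)*(-2)] + (-1)*[(-3)*(-10) - 20*(-2)]
  = 3*(-20) - 11*(-11) + (-1)*(70) = -9
Dz = 3*[3*(-10) - 20*(-3)] - 3*[(-3)*(-10) - 20*(-2)] + 11*[(-3)*(-3) - 3*(-2)]
  = 3*(30) - 3*(70) + 11*(15) = 45
x = Dx/D = -9/-9 = 1, y = Dy/D = -9/-9 = 1, z = Dz/D = 45/-9 = -5
Check eq1: (3)(1) + (3)(1) + (-1)(-5) = 11 = 11 ✓
Check eq2: (-3)(1) + (3)(1) + (-4)(-5) = 20 = 20 ✓
Check eq3: (-2)(1) + (-3)(1) + (1)(-5) = -10 = -10 ✓

x = 1, y = 1, z = -5


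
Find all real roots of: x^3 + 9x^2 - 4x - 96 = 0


Let p(x) = x^3 + 9x^2 - 4x - 96. By the rational root theorem (leading coefficient 1), any rational root is an integer divisor of 96: try ±1, ±2, ... in turn.
Test x = 1: value = -90 ≠ 0.
Test x = -1: value = -84 ≠ 0.
Test x = 2: value = -60 ≠ 0.
Test x = -2: value = -60 ≠ 0.
Test x = 3: value = 0 ✓, so (x - 3) is a factor.
Synthetic division by (x - 3): bring down 1; 1(3) + 9 = 12; 12(3) - 4 = 32; 32(3) - 96 = 0 → quotient x^2 + 12x + 32, remainder 0.
Solve the quadratic x^2 + 12x + 32 = 0: discriminant = 12^2 - 4(1)(32) = 144 - 128 = 16.
sqrt(16) = 4, so x = (-12 ± 4)/2: x = -4 or x = -8.

x = -8, x = -4, x = 3


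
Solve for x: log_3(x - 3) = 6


Convert to exponential form: x - 3 = 3^6 = 729
x = 729 + 3 = 732
Check: log_3(732 - 3) = log_3(729) = log_3(729) = 6 ✓

x = 732


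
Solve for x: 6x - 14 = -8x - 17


Starting with: 6x - 14 = -8x - 17
Move all x terms to left: (6 + 8)x = -17 + 14
Simplify: 14x = -3
Divide both sides by 14: x = -3/14

x = -3/14


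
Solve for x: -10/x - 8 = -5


Subtract -8 from both sides: -10/x = 3
Multiply both sides by x: -10 = 3 * x
Divide by 3: x = -10/3

x = -10/3


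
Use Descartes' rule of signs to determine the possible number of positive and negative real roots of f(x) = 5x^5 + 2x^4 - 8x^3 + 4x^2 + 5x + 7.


Descartes' rule of signs:

For positive roots, count sign changes in f(x) = 5x^5 + 2x^4 - 8x^3 + 4x^2 + 5x + 7:
Signs of coefficients: +, +, -, +, +, +
Number of sign changes: 2
Possible positive real roots: 2, 0

For negative roots, examine f(-x) = -5x^5 + 2x^4 + 8x^3 + 4x^2 - 5x + 7:
Signs of coefficients: -, +, +, +, -, +
Number of sign changes: 3
Possible negative real roots: 3, 1

Positive roots: 2 or 0; Negative roots: 3 or 1


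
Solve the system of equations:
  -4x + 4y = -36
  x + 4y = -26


Using Cramer's rule:
Determinant D = (-4)(4) - (1)(4) = -16 - 4 = -20
Dx = (-36)(4) - (-26)(4) = -144 + 104 = -40
Dy = (-4)(-26) - (1)(-36) = 104 + 36 = 140
x = Dx/D = -40/-20 = 2
y = Dy/D = 140/-20 = -7

x = 2, y = -7


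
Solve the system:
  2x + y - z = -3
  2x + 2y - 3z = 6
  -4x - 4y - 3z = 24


Using Cramer's rule. Expand each determinant along the first row.
D  = 2*[2*(-3) - (-3)*(-4)] - 1*[2*(-3) - (-3)*(-4)] + (-1)*[2*(-4) - 2*(-4)]
  = 2*(-18) - 1*(-18) + (-1)*(0) = -18
Dx = (-3)*[2*(-3) - (-3)*(-4)] - 1*[6*(-3) - (-3)*24] + (-1)*[6*(-4) - 2*24]
  = (-3)*(-18) - 1*(54) + (-1)*(-72) = 72
Dy = 2*[6*(-3) - (-3)*24] - (-3)*[2*(-3) - (-3)*(-4)] + (-1)*[2*24 - 6*(-4)]
  = 2*(54) - (-3)*(-18) + (-1)*(72) = -18
Dz = 2*[2*24 - 6*(-4)] - 1*[2*24 - 6*(-4)] + (-3)*[2*(-4) - 2*(-4)]
  = 2*(72) - 1*(72) + (-3)*(0) = 72
x = Dx/D = 72/-18 = -4, y = Dy/D = -18/-18 = 1, z = Dz/D = 72/-18 = -4
Check eq1: (2)(-4) + (1)(1) + (-1)(-4) = -3 = -3 ✓
Check eq2: (2)(-4) + (2)(1) + (-3)(-4) = 6 = 6 ✓
Check eq3: (-4)(-4) + (-4)(1) + (-3)(-4) = 24 = 24 ✓

x = -4, y = 1, z = -4


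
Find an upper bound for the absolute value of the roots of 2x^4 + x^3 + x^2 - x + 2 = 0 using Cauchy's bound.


Cauchy's bound: all roots r satisfy |r| <= 1 + max(|a_i/a_n|) for i = 0,...,n-1
where a_n is the leading coefficient.

Coefficients: [2, 1, 1, -1, 2]
Leading coefficient a_n = 2
Ratios |a_i/a_n|: 1/2, 1/2, 1/2, 1
Maximum ratio: 1
Cauchy's bound: |r| <= 1 + 1 = 2

Upper bound = 2


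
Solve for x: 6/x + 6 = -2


Subtract 6 from both sides: 6/x = -8
Multiply both sides by x: 6 = -8 * x
Divide by -8: x = -3/4

x = -3/4


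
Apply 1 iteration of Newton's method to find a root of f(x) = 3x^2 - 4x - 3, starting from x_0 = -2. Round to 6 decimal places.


Newton's method: x_(n+1) = x_n - f(x_n)/f'(x_n)
f(x) = 3x^2 - 4x - 3
f'(x) = 6x - 4

Iteration 1:
  f(-2.000000) = 17.000000
  f'(-2.000000) = -16.000000
  x_1 = -2.000000 - (17.000000)/(-16.000000) = -0.937500

x_1 = -0.937500


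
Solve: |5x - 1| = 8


An absolute value equation |expr| = 8 gives two cases:
Case 1: 5x - 1 = 8
  5x = 9, so x = 9/5
Case 2: 5x - 1 = -8
  5x = -7, so x = -7/5

x = -7/5, x = 9/5


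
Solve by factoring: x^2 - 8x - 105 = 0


We need two numbers that multiply to -105 and add to -8.
Those numbers are 7 and -15 (since 7 * (-15) = -105 and 7 + (-15) = -8).
So x^2 - 8x - 105 = (x + 7)(x - 15) = 0
Setting each factor to zero: x = -7 or x = 15

x = -7, x = 15


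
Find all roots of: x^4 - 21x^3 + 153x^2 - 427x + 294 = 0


Let p(x) = x^4 - 21x^3 + 153x^2 - 427x + 294. By the rational root theorem (leading coefficient 1), any rational root is an integer divisor of 294: try ±1, ±2, ... in turn.
Test x = 1: value = 0 ✓, so (x - 1) is a factor.
Synthetic division by (x - 1): bring down 1; 1(1) - 21 = -20; (-20)(1) + 153 = 133; 133(1) - 427 = -294; (-294)(1) + 294 = 0 → quotient x^3 - 20x^2 + 133x - 294, remainder 0.
Continue with the quotient x^3 - 20x^2 + 133x - 294 (candidates must divide 294; re-test x = 1 first in case it repeats).
Test x = 1: value = -180 ≠ 0.
Test x = -1: value = -448 ≠ 0.
Test x = 2: value = -100 ≠ 0.
Test x = -2: value = -648 ≠ 0.
Test x = 3: value = -48 ≠ 0.
Test x = -3: value = -900 ≠ 0.
Test x = 6: value = 0 ✓, so (x - 6) is a factor.
Synthetic division by (x - 6): bring down 1; 1(6) - 20 = -14; (-14)(6) + 133 = 49; 49(6) - 294 = 0 → quotient x^2 - 14x + 49, remainder 0.
Solve the quadratic x^2 - 14x + 49 = 0: discriminant = (-14)^2 - 4(1)(49) = 196 - 196 = 0.
Discriminant = 0, so a double root: x = 14/2 = 7.
Collecting all roots found:

x = 1, x = 6, x = 7 (multiplicity 2)


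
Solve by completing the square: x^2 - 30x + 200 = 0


Start: x^2 - 30x + 200 = 0
Move constant: x^2 - 30x = -200
Half of -30 is -15, squared is 225
Add 225 to both sides: x^2 - 30x + 225 = 25
(x - 15)^2 = 25
x - 15 = ±5
x = 15 + 5 = 20 or x = 15 - 5 = 10

x = 10, x = 20


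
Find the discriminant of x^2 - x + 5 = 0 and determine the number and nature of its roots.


For ax^2 + bx + c = 0, discriminant D = b^2 - 4ac
Here a = 1, b = -1, c = 5
D = (-1)^2 - 4(1)(5) = 1 - 20 = -19

D = -19 < 0
The equation has no real roots (2 complex conjugate roots).

Discriminant = -19, no real roots (2 complex conjugate roots)


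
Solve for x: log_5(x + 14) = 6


Convert to exponential form: x + 14 = 5^6 = 15625
x = 15625 - 14 = 15611
Check: log_5(15611 + 14) = log_5(15625) = log_5(15625) = 6 ✓

x = 15611


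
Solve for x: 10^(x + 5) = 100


Express both sides with the same base.
100 = 10^2
Since the bases match, equate exponents: x + 5 = 2
So x = 2 - (5) = -3

x = -3


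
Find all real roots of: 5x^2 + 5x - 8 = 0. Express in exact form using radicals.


Using the quadratic formula: x = (-b ± sqrt(b^2 - 4ac)) / (2a)
Here a = 5, b = 5, c = -8
Discriminant = b^2 - 4ac = 5^2 - 4(5)(-8) = 25 + 160 = 185
Since discriminant = 185 > 0, there are two real roots.
x = (-5 ± sqrt(185)) / 10
Numerically: x ≈ 0.8601 or x ≈ -1.8601

x = (-5 + sqrt(185)) / 10 or x = (-5 - sqrt(185)) / 10


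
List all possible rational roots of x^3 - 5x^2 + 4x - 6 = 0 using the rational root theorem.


Rational root theorem: possible roots are ±p/q where:
  p divides the constant term (-6): p ∈ {1, 2, 3, 6}
  q divides the leading coefficient (1): q ∈ {1}

All possible rational roots: -6, -3, -2, -1, 1, 2, 3, 6

-6, -3, -2, -1, 1, 2, 3, 6


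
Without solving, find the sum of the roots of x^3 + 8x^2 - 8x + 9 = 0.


By Vieta's formulas for x^3 + bx^2 + cx + d = 0:
  r1 + r2 + r3 = -b/a = -8
  r1*r2 + r1*r3 + r2*r3 = c/a = -8
  r1*r2*r3 = -d/a = -9


Sum = -8


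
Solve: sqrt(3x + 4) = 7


Square both sides: 3x + 4 = 7^2 = 49
3x = 49 - 4 = 45
x = 15
Check: sqrt(3*15 + 4) = sqrt(49) = 7 ✓

x = 15


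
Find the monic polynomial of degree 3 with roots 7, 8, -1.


A monic polynomial with roots 7, 8, -1 is:
p(x) = (x - 7)(x - 8)(x + 1)
After multiplying by (x - 7): x - 7
After multiplying by (x - 8): x^2 - 15x + 56
After multiplying by (x + 1): x^3 - 14x^2 + 41x + 56

x^3 - 14x^2 + 41x + 56


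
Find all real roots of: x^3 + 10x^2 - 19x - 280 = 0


Let p(x) = x^3 + 10x^2 - 19x - 280. By the rational root theorem (leading coefficient 1), any rational root is an integer divisor of 280: try ±1, ±2, ... in turn.
Test x = 1: value = -288 ≠ 0.
Test x = -1: value = -252 ≠ 0.
Test x = 2: value = -270 ≠ 0.
Test x = -2: value = -210 ≠ 0.
Test x = 4: value = -132 ≠ 0.
Test x = -4: value = -108 ≠ 0.
Test x = 5: value = 0 ✓, so (x - 5) is a factor.
Synthetic division by (x - 5): bring down 1; 1(5) + 10 = 15; 15(5) - 19 = 56; 56(5) - 280 = 0 → quotient x^2 + 15x + 56, remainder 0.
Solve the quadratic x^2 + 15x + 56 = 0: discriminant = 15^2 - 4(1)(56) = 225 - 224 = 1.
sqrt(1) = 1, so x = (-15 ± 1)/2: x = -7 or x = -8.

x = -8, x = -7, x = 5


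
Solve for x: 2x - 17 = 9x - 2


Starting with: 2x - 17 = 9x - 2
Move all x terms to left: (2 - 9)x = -2 + 17
Simplify: -7x = 15
Divide both sides by -7: x = -15/7

x = -15/7


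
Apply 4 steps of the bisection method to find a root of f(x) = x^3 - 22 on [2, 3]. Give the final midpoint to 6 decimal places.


f(x) = x^3 - 22
f(2) = -14 < 0
f(3) = 5 > 0

Step 1: midpoint = (2.000000 + 3.000000)/2 = 2.500000
  f(2.500000) = -6.375000
  f(mid) < 0, so root is in [2.500000, 3.000000]

Step 2: midpoint = (2.500000 + 3.000000)/2 = 2.750000
  f(2.750000) = -1.203125
  f(mid) < 0, so root is in [2.750000, 3.000000]

Step 3: midpoint = (2.750000 + 3.000000)/2 = 2.875000
  f(2.875000) = 1.763672
  f(mid) > 0, so root is in [2.750000, 2.875000]

Step 4: midpoint = (2.750000 + 2.875000)/2 = 2.812500
  f(2.812500) = 0.247314
  f(mid) > 0, so root is in [2.750000, 2.812500]

midpoint = 2.812500


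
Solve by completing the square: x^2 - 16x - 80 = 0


Start: x^2 - 16x - 80 = 0
Move constant: x^2 - 16x = 80
Half of -16 is -8, squared is 64
Add 64 to both sides: x^2 - 16x + 64 = 144
(x - 8)^2 = 144
x - 8 = ±12
x = 8 + 12 = 20 or x = 8 - 12 = -4

x = -4, x = 20


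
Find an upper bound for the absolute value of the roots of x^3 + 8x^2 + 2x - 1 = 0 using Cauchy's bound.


Cauchy's bound: all roots r satisfy |r| <= 1 + max(|a_i/a_n|) for i = 0,...,n-1
where a_n is the leading coefficient.

Coefficients: [1, 8, 2, -1]
Leading coefficient a_n = 1
Ratios |a_i/a_n|: 8, 2, 1
Maximum ratio: 8
Cauchy's bound: |r| <= 1 + 8 = 9

Upper bound = 9


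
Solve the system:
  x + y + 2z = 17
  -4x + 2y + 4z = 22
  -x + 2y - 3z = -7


Using Cramer's rule. Expand each determinant along the first row.
D  = 1*[2*(-3) - 4*2] - 1*[(-4)*(-3) - 4*(-1)] + 2*[(-4)*2 - 2*(-1)]
  = 1*(-14) - 1*(16) + 2*(-6) = -42
Dx = 17*[2*(-3) - 4*2] - 1*[22*(-3) - 4*(-7)] + 2*[22*2 - 2*(-7)]
  = 17*(-14) - 1*(-38) + 2*(58) = -84
Dy = 1*[22*(-3) - 4*(-7)] - 17*[(-4)*(-3) - 4*(-1)] + 2*[(-4)*(-7) - 22*(-1)]
  = 1*(-38) - 17*(16) + 2*(50) = -210
Dz = 1*[2*(-7) - 22*2] - 1*[(-4)*(-7) - 22*(-1)] + 17*[(-4)*2 - 2*(-1)]
  = 1*(-58) - 1*(50) + 17*(-6) = -210
x = Dx/D = -84/-42 = 2, y = Dy/D = -210/-42 = 5, z = Dz/D = -210/-42 = 5
Check eq1: (1)(2) + (1)(5) + (2)(5) = 17 = 17 ✓
Check eq2: (-4)(2) + (2)(5) + (4)(5) = 22 = 22 ✓
Check eq3: (-1)(2) + (2)(5) + (-3)(5) = -7 = -7 ✓

x = 2, y = 5, z = 5


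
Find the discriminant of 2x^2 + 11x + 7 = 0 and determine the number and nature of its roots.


For ax^2 + bx + c = 0, discriminant D = b^2 - 4ac
Here a = 2, b = 11, c = 7
D = (11)^2 - 4(2)(7) = 121 - 56 = 65

D = 65 > 0 but not a perfect square
The equation has 2 distinct real irrational roots.

Discriminant = 65, 2 distinct real irrational roots


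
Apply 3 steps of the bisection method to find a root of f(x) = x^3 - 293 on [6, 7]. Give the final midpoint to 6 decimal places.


f(x) = x^3 - 293
f(6) = -77 < 0
f(7) = 50 > 0

Step 1: midpoint = (6.000000 + 7.000000)/2 = 6.500000
  f(6.500000) = -18.375000
  f(mid) < 0, so root is in [6.500000, 7.000000]

Step 2: midpoint = (6.500000 + 7.000000)/2 = 6.750000
  f(6.750000) = 14.546875
  f(mid) > 0, so root is in [6.500000, 6.750000]

Step 3: midpoint = (6.500000 + 6.750000)/2 = 6.625000
  f(6.625000) = -2.224609
  f(mid) < 0, so root is in [6.625000, 6.750000]

midpoint = 6.625000


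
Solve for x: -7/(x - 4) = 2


Multiply both sides by (x - 4): -7 = 2(x - 4)
Distribute: -7 = 2x - 8
2x = -7 + 8 = 1
x = 1/2

x = 1/2


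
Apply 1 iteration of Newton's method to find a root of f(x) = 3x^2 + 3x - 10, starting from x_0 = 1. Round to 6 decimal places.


Newton's method: x_(n+1) = x_n - f(x_n)/f'(x_n)
f(x) = 3x^2 + 3x - 10
f'(x) = 6x + 3

Iteration 1:
  f(1.000000) = -4.000000
  f'(1.000000) = 9.000000
  x_1 = 1.000000 - (-4.000000)/(9.000000) = 1.444444

x_1 = 1.444444


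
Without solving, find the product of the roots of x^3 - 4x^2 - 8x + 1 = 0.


By Vieta's formulas for x^3 + bx^2 + cx + d = 0:
  r1 + r2 + r3 = -b/a = 4
  r1*r2 + r1*r3 + r2*r3 = c/a = -8
  r1*r2*r3 = -d/a = -1


Product = -1


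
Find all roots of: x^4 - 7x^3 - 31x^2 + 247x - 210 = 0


Let p(x) = x^4 - 7x^3 - 31x^2 + 247x - 210. By the rational root theorem (leading coefficient 1), any rational root is an integer divisor of 210: try ±1, ±2, ... in turn.
Test x = 1: value = 0 ✓, so (x - 1) is a factor.
Synthetic division by (x - 1): bring down 1; 1(1) - 7 = -6; (-6)(1) - 31 = -37; (-37)(1) + 247 = 210; 210(1) - 210 = 0 → quotient x^3 - 6x^2 - 37x + 210, remainder 0.
Continue with the quotient x^3 - 6x^2 - 37x + 210 (candidates must divide 210; re-test x = 1 first in case it repeats).
Test x = 1: value = 168 ≠ 0.
Test x = -1: value = 240 ≠ 0.
Test x = 2: value = 120 ≠ 0.
Test x = -2: value = 252 ≠ 0.
Test x = 3: value = 72 ≠ 0.
Test x = -3: value = 240 ≠ 0.
Test x = 5: value = 0 ✓, so (x - 5) is a factor.
Synthetic division by (x - 5): bring down 1; 1(5) - 6 = -1; (-1)(5) - 37 = -42; (-42)(5) + 210 = 0 → quotient x^2 - x - 42, remainder 0.
Solve the quadratic x^2 - x - 42 = 0: discriminant = (-1)^2 - 4(1)(-42) = 1 + 168 = 169.
sqrt(169) = 13, so x = (1 ± 13)/2: x = 7 or x = -6.
Collecting all roots found:

x = -6, x = 1, x = 5, x = 7


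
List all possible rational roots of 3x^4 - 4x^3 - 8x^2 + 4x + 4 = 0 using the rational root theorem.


Rational root theorem: possible roots are ±p/q where:
  p divides the constant term (4): p ∈ {1, 2, 4}
  q divides the leading coefficient (3): q ∈ {1, 3}

All possible rational roots: -4, -2, -4/3, -1, -2/3, -1/3, 1/3, 2/3, 1, 4/3, 2, 4

-4, -2, -4/3, -1, -2/3, -1/3, 1/3, 2/3, 1, 4/3, 2, 4


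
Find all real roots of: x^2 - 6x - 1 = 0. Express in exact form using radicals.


Using the quadratic formula: x = (-b ± sqrt(b^2 - 4ac)) / (2a)
Here a = 1, b = -6, c = -1
Discriminant = b^2 - 4ac = (-6)^2 - 4(1)(-1) = 36 + 4 = 40
Since discriminant = 40 > 0, there are two real roots.
x = (6 ± 2*sqrt(10)) / 2
Simplifying: x = 3 ± sqrt(10)
Numerically: x ≈ 6.1623 or x ≈ -0.1623

x = 3 + sqrt(10) or x = 3 - sqrt(10)


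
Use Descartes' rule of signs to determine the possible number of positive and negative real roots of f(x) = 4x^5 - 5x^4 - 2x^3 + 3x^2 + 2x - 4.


Descartes' rule of signs:

For positive roots, count sign changes in f(x) = 4x^5 - 5x^4 - 2x^3 + 3x^2 + 2x - 4:
Signs of coefficients: +, -, -, +, +, -
Number of sign changes: 3
Possible positive real roots: 3, 1

For negative roots, examine f(-x) = -4x^5 - 5x^4 + 2x^3 + 3x^2 - 2x - 4:
Signs of coefficients: -, -, +, +, -, -
Number of sign changes: 2
Possible negative real roots: 2, 0

Positive roots: 3 or 1; Negative roots: 2 or 0


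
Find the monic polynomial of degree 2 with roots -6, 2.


A monic polynomial with roots -6, 2 is:
p(x) = (x + 6)(x - 2)
After multiplying by (x + 6): x + 6
After multiplying by (x - 2): x^2 + 4x - 12

x^2 + 4x - 12


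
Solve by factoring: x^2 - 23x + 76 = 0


We need two numbers that multiply to 76 and add to -23.
Those numbers are -4 and -19 (since (-4) * (-19) = 76 and (-4) + (-19) = -23).
So x^2 - 23x + 76 = (x - 4)(x - 19) = 0
Setting each factor to zero: x = 4 or x = 19

x = 4, x = 19


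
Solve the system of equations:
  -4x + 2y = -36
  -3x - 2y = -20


Using Cramer's rule:
Determinant D = (-4)(-2) - (-3)(2) = 8 + 6 = 14
Dx = (-36)(-2) - (-20)(2) = 72 + 40 = 112
Dy = (-4)(-20) - (-3)(-36) = 80 - 108 = -28
x = Dx/D = 112/14 = 8
y = Dy/D = -28/14 = -2

x = 8, y = -2


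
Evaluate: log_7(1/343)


We need the exponent such that 7^? = 1/343
7^(-3) = 1/7^3 = 1/343
Therefore log_7(1/343) = -3

-3


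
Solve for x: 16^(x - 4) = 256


Express both sides with the same base.
256 = 16^2
Since the bases match, equate exponents: x - 4 = 2
So x = 2 - (-4) = 6

x = 6


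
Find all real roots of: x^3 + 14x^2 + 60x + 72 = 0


Let p(x) = x^3 + 14x^2 + 60x + 72. By the rational root theorem (leading coefficient 1), any rational root is an integer divisor of 72: try ±1, ±2, ... in turn.
Test x = 1: value = 147 ≠ 0.
Test x = -1: value = 25 ≠ 0.
Test x = 2: value = 256 ≠ 0.
Test x = -2: value = 0 ✓, so (x + 2) is a factor.
Synthetic division by (x + 2): bring down 1; 1(-2) + 14 = 12; 12(-2) + 60 = 36; 36(-2) + 72 = 0 → quotient x^2 + 12x + 36, remainder 0.
Solve the quadratic x^2 + 12x + 36 = 0: discriminant = 12^2 - 4(1)(36) = 144 - 144 = 0.
Discriminant = 0, so a double root: x = -12/2 = -6.

x = -6 (multiplicity 2), x = -2


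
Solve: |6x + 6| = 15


An absolute value equation |expr| = 15 gives two cases:
Case 1: 6x + 6 = 15
  6x = 9, so x = 3/2
Case 2: 6x + 6 = -15
  6x = -21, so x = -7/2

x = -7/2, x = 3/2


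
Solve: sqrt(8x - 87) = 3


Square both sides: 8x - 87 = 3^2 = 9
8x = 9 + 87 = 96
x = 12
Check: sqrt(8*12 - 87) = sqrt(9) = 3 ✓

x = 12


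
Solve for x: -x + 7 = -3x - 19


Starting with: -x + 7 = -3x - 19
Move all x terms to left: (-1 + 3)x = -19 - 7
Simplify: 2x = -26
Divide both sides by 2: x = -13

x = -13


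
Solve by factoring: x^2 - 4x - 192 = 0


We need two numbers that multiply to -192 and add to -4.
Those numbers are -16 and 12 (since (-16) * 12 = -192 and (-16) + 12 = -4).
So x^2 - 4x - 192 = (x - 16)(x + 12) = 0
Setting each factor to zero: x = 16 or x = -12

x = -12, x = 16


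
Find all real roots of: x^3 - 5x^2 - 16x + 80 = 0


Let p(x) = x^3 - 5x^2 - 16x + 80. By the rational root theorem (leading coefficient 1), any rational root is an integer divisor of 80: try ±1, ±2, ... in turn.
Test x = 1: value = 60 ≠ 0.
Test x = -1: value = 90 ≠ 0.
Test x = 2: value = 36 ≠ 0.
Test x = -2: value = 84 ≠ 0.
Test x = 4: value = 0 ✓, so (x - 4) is a factor.
Synthetic division by (x - 4): bring down 1; 1(4) - 5 = -1; (-1)(4) - 16 = -20; (-20)(4) + 80 = 0 → quotient x^2 - x - 20, remainder 0.
Solve the quadratic x^2 - x - 20 = 0: discriminant = (-1)^2 - 4(1)(-20) = 1 + 80 = 81.
sqrt(81) = 9, so x = (1 ± 9)/2: x = 5 or x = -4.

x = -4, x = 4, x = 5


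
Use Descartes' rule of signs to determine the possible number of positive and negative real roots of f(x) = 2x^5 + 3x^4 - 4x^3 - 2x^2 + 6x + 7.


Descartes' rule of signs:

For positive roots, count sign changes in f(x) = 2x^5 + 3x^4 - 4x^3 - 2x^2 + 6x + 7:
Signs of coefficients: +, +, -, -, +, +
Number of sign changes: 2
Possible positive real roots: 2, 0

For negative roots, examine f(-x) = -2x^5 + 3x^4 + 4x^3 - 2x^2 - 6x + 7:
Signs of coefficients: -, +, +, -, -, +
Number of sign changes: 3
Possible negative real roots: 3, 1

Positive roots: 2 or 0; Negative roots: 3 or 1


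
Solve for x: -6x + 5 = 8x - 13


Starting with: -6x + 5 = 8x - 13
Move all x terms to left: (-6 - 8)x = -13 - 5
Simplify: -14x = -18
Divide both sides by -14: x = 9/7

x = 9/7


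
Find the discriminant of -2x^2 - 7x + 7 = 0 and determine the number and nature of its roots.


For ax^2 + bx + c = 0, discriminant D = b^2 - 4ac
Here a = -2, b = -7, c = 7
D = (-7)^2 - 4(-2)(7) = 49 + 56 = 105

D = 105 > 0 but not a perfect square
The equation has 2 distinct real irrational roots.

Discriminant = 105, 2 distinct real irrational roots


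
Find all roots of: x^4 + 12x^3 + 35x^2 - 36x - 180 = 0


Let p(x) = x^4 + 12x^3 + 35x^2 - 36x - 180. By the rational root theorem (leading coefficient 1), any rational root is an integer divisor of 180: try ±1, ±2, ... in turn.
Test x = 1: value = -168 ≠ 0.
Test x = -1: value = -120 ≠ 0.
Test x = 2: value = 0 ✓, so (x - 2) is a factor.
Synthetic division by (x - 2): bring down 1; 1(2) + 12 = 14; 14(2) + 35 = 63; 63(2) - 36 = 90; 90(2) - 180 = 0 → quotient x^3 + 14x^2 + 63x + 90, remainder 0.
Continue with the quotient x^3 + 14x^2 + 63x + 90 (candidates must divide 90; re-test x = 2 first in case it repeats).
Test x = 2: value = 280 ≠ 0.
Test x = -2: value = 12 ≠ 0.
Test x = 3: value = 432 ≠ 0.
Test x = -3: value = 0 ✓, so (x + 3) is a factor.
Synthetic division by (x + 3): bring down 1; 1(-3) + 14 = 11; 11(-3) + 63 = 30; 30(-3) + 90 = 0 → quotient x^2 + 11x + 30, remainder 0.
Solve the quadratic x^2 + 11x + 30 = 0: discriminant = 11^2 - 4(1)(30) = 121 - 120 = 1.
sqrt(1) = 1, so x = (-11 ± 1)/2: x = -5 or x = -6.
Collecting all roots found:

x = -6, x = -5, x = -3, x = 2


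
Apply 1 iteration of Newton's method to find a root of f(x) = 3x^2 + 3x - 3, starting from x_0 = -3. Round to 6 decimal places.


Newton's method: x_(n+1) = x_n - f(x_n)/f'(x_n)
f(x) = 3x^2 + 3x - 3
f'(x) = 6x + 3

Iteration 1:
  f(-3.000000) = 15.000000
  f'(-3.000000) = -15.000000
  x_1 = -3.000000 - (15.000000)/(-15.000000) = -2.000000

x_1 = -2.000000


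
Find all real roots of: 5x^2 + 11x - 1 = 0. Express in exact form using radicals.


Using the quadratic formula: x = (-b ± sqrt(b^2 - 4ac)) / (2a)
Here a = 5, b = 11, c = -1
Discriminant = b^2 - 4ac = 11^2 - 4(5)(-1) = 121 + 20 = 141
Since discriminant = 141 > 0, there are two real roots.
x = (-11 ± sqrt(141)) / 10
Numerically: x ≈ 0.0874 or x ≈ -2.2874

x = (-11 + sqrt(141)) / 10 or x = (-11 - sqrt(141)) / 10


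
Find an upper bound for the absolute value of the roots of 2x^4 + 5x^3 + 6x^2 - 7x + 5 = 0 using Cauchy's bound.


Cauchy's bound: all roots r satisfy |r| <= 1 + max(|a_i/a_n|) for i = 0,...,n-1
where a_n is the leading coefficient.

Coefficients: [2, 5, 6, -7, 5]
Leading coefficient a_n = 2
Ratios |a_i/a_n|: 5/2, 3, 7/2, 5/2
Maximum ratio: 7/2
Cauchy's bound: |r| <= 1 + 7/2 = 9/2

Upper bound = 9/2


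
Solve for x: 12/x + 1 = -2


Subtract 1 from both sides: 12/x = -3
Multiply both sides by x: 12 = -3 * x
Divide by -3: x = -4

x = -4


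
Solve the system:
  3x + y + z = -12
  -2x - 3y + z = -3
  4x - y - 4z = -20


Using Cramer's rule. Expand each determinant along the first row.
D  = 3*[(-3)*(-4) - 1*(-1)] - 1*[(-2)*(-4) - 1*4] + 1*[(-2)*(-1) - (-3)*4]
  = 3*(13) - 1*(4) + 1*(14) = 49
Dx = (-12)*[(-3)*(-4) - 1*(-1)] - 1*[(-3)*(-4) - 1*(-20)] + 1*[(-3)*(-1) - (-3)*(-20)]
  = (-12)*(13) - 1*(32) + 1*(-57) = -245
Dy = 3*[(-3)*(-4) - 1*(-20)] - (-12)*[(-2)*(-4) - 1*4] + 1*[(-2)*(-20) - (-3)*4]
  = 3*(32) - (-12)*(4) + 1*(52) = 196
Dz = 3*[(-3)*(-20) - (-3)*(-1)] - 1*[(-2)*(-20) - (-3)*4] + (-12)*[(-2)*(-1) - (-3)*4]
  = 3*(57) - 1*(52) + (-12)*(14) = -49
x = Dx/D = -245/49 = -5, y = Dy/D = 196/49 = 4, z = Dz/D = -49/49 = -1
Check eq1: (3)(-5) + (1)(4) + (1)(-1) = -12 = -12 ✓
Check eq2: (-2)(-5) + (-3)(4) + (1)(-1) = -3 = -3 ✓
Check eq3: (4)(-5) + (-1)(4) + (-4)(-1) = -20 = -20 ✓

x = -5, y = 4, z = -1


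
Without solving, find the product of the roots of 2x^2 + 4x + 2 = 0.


By Vieta's formulas for ax^2 + bx + c = 0:
  Sum of roots = -b/a
  Product of roots = c/a

Here a = 2, b = 4, c = 2
Sum = -(4)/2 = -2
Product = 2/2 = 1

Product = 1


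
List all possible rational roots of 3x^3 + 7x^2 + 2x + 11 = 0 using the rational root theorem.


Rational root theorem: possible roots are ±p/q where:
  p divides the constant term (11): p ∈ {1, 11}
  q divides the leading coefficient (3): q ∈ {1, 3}

All possible rational roots: -11, -11/3, -1, -1/3, 1/3, 1, 11/3, 11

-11, -11/3, -1, -1/3, 1/3, 1, 11/3, 11


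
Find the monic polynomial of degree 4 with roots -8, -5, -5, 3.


A monic polynomial with roots -8, -5, -5, 3 is:
p(x) = (x + 8)(x + 5)(x + 5)(x - 3)
After multiplying by (x + 8): x + 8
After multiplying by (x + 5): x^2 + 13x + 40
After multiplying by (x + 5): x^3 + 18x^2 + 105x + 200
After multiplying by (x - 3): x^4 + 15x^3 + 51x^2 - 115x - 600

x^4 + 15x^3 + 51x^2 - 115x - 600


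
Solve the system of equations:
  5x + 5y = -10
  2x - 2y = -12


Using Cramer's rule:
Determinant D = (5)(-2) - (2)(5) = -10 - 10 = -20
Dx = (-10)(-2) - (-12)(5) = 20 + 60 = 80
Dy = (5)(-12) - (2)(-10) = -60 + 20 = -40
x = Dx/D = 80/-20 = -4
y = Dy/D = -40/-20 = 2

x = -4, y = 2


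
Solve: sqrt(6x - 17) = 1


Square both sides: 6x - 17 = 1^2 = 1
6x = 1 + 17 = 18
x = 3
Check: sqrt(6*3 - 17) = sqrt(1) = 1 ✓

x = 3


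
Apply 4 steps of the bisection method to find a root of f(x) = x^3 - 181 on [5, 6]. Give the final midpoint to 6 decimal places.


f(x) = x^3 - 181
f(5) = -56 < 0
f(6) = 35 > 0

Step 1: midpoint = (5.000000 + 6.000000)/2 = 5.500000
  f(5.500000) = -14.625000
  f(mid) < 0, so root is in [5.500000, 6.000000]

Step 2: midpoint = (5.500000 + 6.000000)/2 = 5.750000
  f(5.750000) = 9.109375
  f(mid) > 0, so root is in [5.500000, 5.750000]

Step 3: midpoint = (5.500000 + 5.750000)/2 = 5.625000
  f(5.625000) = -3.021484
  f(mid) < 0, so root is in [5.625000, 5.750000]

Step 4: midpoint = (5.625000 + 5.750000)/2 = 5.687500
  f(5.687500) = 2.977295
  f(mid) > 0, so root is in [5.625000, 5.687500]

midpoint = 5.687500


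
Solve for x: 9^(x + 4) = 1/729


Express both sides with the same base.
1/729 = 9^(-3)
Since the bases match, equate exponents: x + 4 = -3
So x = -3 - (4) = -7

x = -7


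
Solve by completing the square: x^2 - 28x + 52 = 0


Start: x^2 - 28x + 52 = 0
Move constant: x^2 - 28x = -52
Half of -28 is -14, squared is 196
Add 196 to both sides: x^2 - 28x + 196 = 144
(x - 14)^2 = 144
x - 14 = ±12
x = 14 + 12 = 26 or x = 14 - 12 = 2

x = 2, x = 26


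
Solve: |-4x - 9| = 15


An absolute value equation |expr| = 15 gives two cases:
Case 1: -4x - 9 = 15
  -4x = 24, so x = -6
Case 2: -4x - 9 = -15
  -4x = -6, so x = 3/2

x = -6, x = 3/2


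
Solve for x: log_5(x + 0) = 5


Convert to exponential form: x + 0 = 5^5 = 3125
x = 3125 - 0 = 3125
Check: log_5(3125 + 0) = log_5(3125) = log_5(3125) = 5 ✓

x = 3125


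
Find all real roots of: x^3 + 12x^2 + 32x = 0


The constant term is 0, so x = 0 is a root. Factor out x:
  x(x^2 + 12x + 32) = 0
Solve the quadratic x^2 + 12x + 32 = 0: discriminant = 12^2 - 4(1)(32) = 144 - 128 = 16.
sqrt(16) = 4, so x = (-12 ± 4)/2: x = -4 or x = -8.

x = -8, x = -4, x = 0


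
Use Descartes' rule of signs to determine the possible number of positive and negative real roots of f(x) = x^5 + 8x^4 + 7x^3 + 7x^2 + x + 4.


Descartes' rule of signs:

For positive roots, count sign changes in f(x) = x^5 + 8x^4 + 7x^3 + 7x^2 + x + 4:
Signs of coefficients: +, +, +, +, +, +
Number of sign changes: 0
Possible positive real roots: 0

For negative roots, examine f(-x) = -x^5 + 8x^4 - 7x^3 + 7x^2 - x + 4:
Signs of coefficients: -, +, -, +, -, +
Number of sign changes: 5
Possible negative real roots: 5, 3, 1

Positive roots: 0; Negative roots: 5 or 3 or 1


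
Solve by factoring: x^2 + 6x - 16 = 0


We need two numbers that multiply to -16 and add to 6.
Those numbers are -2 and 8 (since (-2) * 8 = -16 and (-2) + 8 = 6).
So x^2 + 6x - 16 = (x - 2)(x + 8) = 0
Setting each factor to zero: x = 2 or x = -8

x = -8, x = 2


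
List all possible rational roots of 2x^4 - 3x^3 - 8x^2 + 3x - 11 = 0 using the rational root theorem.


Rational root theorem: possible roots are ±p/q where:
  p divides the constant term (-11): p ∈ {1, 11}
  q divides the leading coefficient (2): q ∈ {1, 2}

All possible rational roots: -11, -11/2, -1, -1/2, 1/2, 1, 11/2, 11

-11, -11/2, -1, -1/2, 1/2, 1, 11/2, 11


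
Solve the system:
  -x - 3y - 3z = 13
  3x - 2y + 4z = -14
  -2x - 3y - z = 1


Using Cramer's rule. Expand each determinant along the first row.
D  = (-1)*[(-2)*(-1) - 4*(-3)] - (-3)*[3*(-1) - 4*(-2)] + (-3)*[3*(-3) - (-2)*(-2)]
  = (-1)*(14) - (-3)*(5) + (-3)*(-13) = 40
Dx = 13*[(-2)*(-1) - 4*(-3)] - (-3)*[(-14)*(-1) - 4*1] + (-3)*[(-14)*(-3) - (-2)*1]
  = 13*(14) - (-3)*(10) + (-3)*(44) = 80
Dy = (-1)*[(-14)*(-1) - 4*1] - 13*[3*(-1) - 4*(-2)] + (-3)*[3*1 - (-14)*(-2)]
  = (-1)*(10) - 13*(5) + (-3)*(-25) = 0
Dz = (-1)*[(-2)*1 - (-14)*(-3)] - (-3)*[3*1 - (-14)*(-2)] + 13*[3*(-3) - (-2)*(-2)]
  = (-1)*(-44) - (-3)*(-25) + 13*(-13) = -200
x = Dx/D = 80/40 = 2, y = Dy/D = 0/40 = 0, z = Dz/D = -200/40 = -5
Check eq1: (-1)(2) + (-3)(0) + (-3)(-5) = 13 = 13 ✓
Check eq2: (3)(2) + (-2)(0) + (4)(-5) = -14 = -14 ✓
Check eq3: (-2)(2) + (-3)(0) + (-1)(-5) = 1 = 1 ✓

x = 2, y = 0, z = -5


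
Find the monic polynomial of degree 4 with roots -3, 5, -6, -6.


A monic polynomial with roots -3, 5, -6, -6 is:
p(x) = (x + 3)(x - 5)(x + 6)(x + 6)
After multiplying by (x + 3): x + 3
After multiplying by (x - 5): x^2 - 2x - 15
After multiplying by (x + 6): x^3 + 4x^2 - 27x - 90
After multiplying by (x + 6): x^4 + 10x^3 - 3x^2 - 252x - 540

x^4 + 10x^3 - 3x^2 - 252x - 540


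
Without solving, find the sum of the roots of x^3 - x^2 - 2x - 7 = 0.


By Vieta's formulas for x^3 + bx^2 + cx + d = 0:
  r1 + r2 + r3 = -b/a = 1
  r1*r2 + r1*r3 + r2*r3 = c/a = -2
  r1*r2*r3 = -d/a = 7


Sum = 1


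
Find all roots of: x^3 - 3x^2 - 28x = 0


The constant term is 0, so x = 0 is a root. Factor out x:
  x^2 - 3x - 28 = 0
Solve the quadratic x^2 - 3x - 28 = 0: discriminant = (-3)^2 - 4(1)(-28) = 9 + 112 = 121.
sqrt(121) = 11, so x = (3 ± 11)/2: x = 7 or x = -4.
Collecting all roots found:

x = -4, x = 0, x = 7


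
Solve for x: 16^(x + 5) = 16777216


Express both sides with the same base.
16777216 = 16^6
Since the bases match, equate exponents: x + 5 = 6
So x = 6 - (5) = 1

x = 1


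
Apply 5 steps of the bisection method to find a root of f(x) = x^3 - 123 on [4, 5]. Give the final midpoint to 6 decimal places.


f(x) = x^3 - 123
f(4) = -59 < 0
f(5) = 2 > 0

Step 1: midpoint = (4.000000 + 5.000000)/2 = 4.500000
  f(4.500000) = -31.875000
  f(mid) < 0, so root is in [4.500000, 5.000000]

Step 2: midpoint = (4.500000 + 5.000000)/2 = 4.750000
  f(4.750000) = -15.828125
  f(mid) < 0, so root is in [4.750000, 5.000000]

Step 3: midpoint = (4.750000 + 5.000000)/2 = 4.875000
  f(4.875000) = -7.142578
  f(mid) < 0, so root is in [4.875000, 5.000000]

Step 4: midpoint = (4.875000 + 5.000000)/2 = 4.937500
  f(4.937500) = -2.629150
  f(mid) < 0, so root is in [4.937500, 5.000000]

Step 5: midpoint = (4.937500 + 5.000000)/2 = 4.968750
  f(4.968750) = -0.329132
  f(mid) < 0, so root is in [4.968750, 5.000000]

midpoint = 4.968750


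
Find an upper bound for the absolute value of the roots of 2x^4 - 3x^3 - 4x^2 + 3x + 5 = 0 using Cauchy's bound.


Cauchy's bound: all roots r satisfy |r| <= 1 + max(|a_i/a_n|) for i = 0,...,n-1
where a_n is the leading coefficient.

Coefficients: [2, -3, -4, 3, 5]
Leading coefficient a_n = 2
Ratios |a_i/a_n|: 3/2, 2, 3/2, 5/2
Maximum ratio: 5/2
Cauchy's bound: |r| <= 1 + 5/2 = 7/2

Upper bound = 7/2


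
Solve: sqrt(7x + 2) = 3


Square both sides: 7x + 2 = 3^2 = 9
7x = 9 - 2 = 7
x = 1
Check: sqrt(7*1 + 2) = sqrt(9) = 3 ✓

x = 1


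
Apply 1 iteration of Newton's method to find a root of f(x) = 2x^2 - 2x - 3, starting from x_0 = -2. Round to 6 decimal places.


Newton's method: x_(n+1) = x_n - f(x_n)/f'(x_n)
f(x) = 2x^2 - 2x - 3
f'(x) = 4x - 2

Iteration 1:
  f(-2.000000) = 9.000000
  f'(-2.000000) = -10.000000
  x_1 = -2.000000 - (9.000000)/(-10.000000) = -1.100000

x_1 = -1.100000


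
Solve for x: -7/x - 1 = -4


Subtract -1 from both sides: -7/x = -3
Multiply both sides by x: -7 = -3 * x
Divide by -3: x = 7/3

x = 7/3


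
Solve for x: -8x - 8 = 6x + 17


Starting with: -8x - 8 = 6x + 17
Move all x terms to left: (-8 - 6)x = 17 + 8
Simplify: -14x = 25
Divide both sides by -14: x = -25/14

x = -25/14


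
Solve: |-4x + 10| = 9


An absolute value equation |expr| = 9 gives two cases:
Case 1: -4x + 10 = 9
  -4x = -1, so x = 1/4
Case 2: -4x + 10 = -9
  -4x = -19, so x = 19/4

x = 1/4, x = 19/4


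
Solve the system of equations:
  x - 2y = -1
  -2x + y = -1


Using Cramer's rule:
Determinant D = (1)(1) - (-2)(-2) = 1 - 4 = -3
Dx = (-1)(1) - (-1)(-2) = -1 - 2 = -3
Dy = (1)(-1) - (-2)(-1) = -1 - 2 = -3
x = Dx/D = -3/-3 = 1
y = Dy/D = -3/-3 = 1

x = 1, y = 1


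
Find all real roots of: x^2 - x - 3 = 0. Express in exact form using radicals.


Using the quadratic formula: x = (-b ± sqrt(b^2 - 4ac)) / (2a)
Here a = 1, b = -1, c = -3
Discriminant = b^2 - 4ac = (-1)^2 - 4(1)(-3) = 1 + 12 = 13
Since discriminant = 13 > 0, there are two real roots.
x = (1 ± sqrt(13)) / 2
Numerically: x ≈ 2.3028 or x ≈ -1.3028

x = (1 + sqrt(13)) / 2 or x = (1 - sqrt(13)) / 2


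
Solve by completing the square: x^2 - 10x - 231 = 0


Start: x^2 - 10x - 231 = 0
Move constant: x^2 - 10x = 231
Half of -10 is -5, squared is 25
Add 25 to both sides: x^2 - 10x + 25 = 256
(x - 5)^2 = 256
x - 5 = ±16
x = 5 + 16 = 21 or x = 5 - 16 = -11

x = -11, x = 21


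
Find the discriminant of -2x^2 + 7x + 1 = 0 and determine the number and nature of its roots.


For ax^2 + bx + c = 0, discriminant D = b^2 - 4ac
Here a = -2, b = 7, c = 1
D = (7)^2 - 4(-2)(1) = 49 + 8 = 57

D = 57 > 0 but not a perfect square
The equation has 2 distinct real irrational roots.

Discriminant = 57, 2 distinct real irrational roots


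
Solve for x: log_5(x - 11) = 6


Convert to exponential form: x - 11 = 5^6 = 15625
x = 15625 + 11 = 15636
Check: log_5(15636 - 11) = log_5(15625) = log_5(15625) = 6 ✓

x = 15636


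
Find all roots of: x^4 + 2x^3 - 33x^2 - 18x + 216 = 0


Let p(x) = x^4 + 2x^3 - 33x^2 - 18x + 216. By the rational root theorem (leading coefficient 1), any rational root is an integer divisor of 216: try ±1, ±2, ... in turn.
Test x = 1: value = 168 ≠ 0.
Test x = -1: value = 200 ≠ 0.
Test x = 2: value = 80 ≠ 0.
Test x = -2: value = 120 ≠ 0.
Test x = 3: value = 0 ✓, so (x - 3) is a factor.
Synthetic division by (x - 3): bring down 1; 1(3) + 2 = 5; 5(3) - 33 = -18; (-18)(3) - 18 = -72; (-72)(3) + 216 = 0 → quotient x^3 + 5x^2 - 18x - 72, remainder 0.
Continue with the quotient x^3 + 5x^2 - 18x - 72 (candidates must divide 72; re-test x = 3 first in case it repeats).
Test x = 3: value = -54 ≠ 0.
Test x = -3: value = 0 ✓, so (x + 3) is a factor.
Synthetic division by (x + 3): bring down 1; 1(-3) + 5 = 2; 2(-3) - 18 = -24; (-24)(-3) - 72 = 0 → quotient x^2 + 2x - 24, remainder 0.
Solve the quadratic x^2 + 2x - 24 = 0: discriminant = 2^2 - 4(1)(-24) = 4 + 96 = 100.
sqrt(100) = 10, so x = (-2 ± 10)/2: x = 4 or x = -6.
Collecting all roots found:

x = -6, x = -3, x = 3, x = 4


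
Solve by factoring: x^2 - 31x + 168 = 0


We need two numbers that multiply to 168 and add to -31.
Those numbers are -7 and -24 (since (-7) * (-24) = 168 and (-7) + (-24) = -31).
So x^2 - 31x + 168 = (x - 7)(x - 24) = 0
Setting each factor to zero: x = 7 or x = 24

x = 7, x = 24


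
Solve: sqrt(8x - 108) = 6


Square both sides: 8x - 108 = 6^2 = 36
8x = 36 + 108 = 144
x = 18
Check: sqrt(8*18 - 108) = sqrt(36) = 6 ✓

x = 18


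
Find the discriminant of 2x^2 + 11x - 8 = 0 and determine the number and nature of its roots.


For ax^2 + bx + c = 0, discriminant D = b^2 - 4ac
Here a = 2, b = 11, c = -8
D = (11)^2 - 4(2)(-8) = 121 + 64 = 185

D = 185 > 0 but not a perfect square
The equation has 2 distinct real irrational roots.

Discriminant = 185, 2 distinct real irrational roots


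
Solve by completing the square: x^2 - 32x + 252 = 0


Start: x^2 - 32x + 252 = 0
Move constant: x^2 - 32x = -252
Half of -32 is -16, squared is 256
Add 256 to both sides: x^2 - 32x + 256 = 4
(x - 16)^2 = 4
x - 16 = ±2
x = 16 + 2 = 18 or x = 16 - 2 = 14

x = 14, x = 18


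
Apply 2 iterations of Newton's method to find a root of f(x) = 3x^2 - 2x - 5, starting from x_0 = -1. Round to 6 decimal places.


Newton's method: x_(n+1) = x_n - f(x_n)/f'(x_n)
f(x) = 3x^2 - 2x - 5
f'(x) = 6x - 2

Iteration 1:
  f(-1.000000) = 0.000000
  f'(-1.000000) = -8.000000
  x_1 = -1.000000 - (0.000000)/(-8.000000) = -1.000000

Iteration 2:
  f(-1.000000) = 0.000000
  f'(-1.000000) = -8.000000
  x_2 = -1.000000 - (0.000000)/(-8.000000) = -1.000000

x_2 = -1.000000


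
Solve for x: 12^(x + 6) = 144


Express both sides with the same base.
144 = 12^2
Since the bases match, equate exponents: x + 6 = 2
So x = 2 - (6) = -4

x = -4


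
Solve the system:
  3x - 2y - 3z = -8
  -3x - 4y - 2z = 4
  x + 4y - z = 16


Using Cramer's rule. Expand each determinant along the first row.
D  = 3*[(-4)*(-1) - (-2)*4] - (-2)*[(-3)*(-1) - (-2)*1] + (-3)*[(-3)*4 - (-4)*1]
  = 3*(12) - (-2)*(5) + (-3)*(-8) = 70
Dx = (-8)*[(-4)*(-1) - (-2)*4] - (-2)*[4*(-1) - (-2)*16] + (-3)*[4*4 - (-4)*16]
  = (-8)*(12) - (-2)*(28) + (-3)*(80) = -280
Dy = 3*[4*(-1) - (-2)*16] - (-8)*[(-3)*(-1) - (-2)*1] + (-3)*[(-3)*16 - 4*1]
  = 3*(28) - (-8)*(5) + (-3)*(-52) = 280
Dz = 3*[(-4)*16 - 4*4] - (-2)*[(-3)*16 - 4*1] + (-8)*[(-3)*4 - (-4)*1]
  = 3*(-80) - (-2)*(-52) + (-8)*(-8) = -280
x = Dx/D = -280/70 = -4, y = Dy/D = 280/70 = 4, z = Dz/D = -280/70 = -4
Check eq1: (3)(-4) + (-2)(4) + (-3)(-4) = -8 = -8 ✓
Check eq2: (-3)(-4) + (-4)(4) + (-2)(-4) = 4 = 4 ✓
Check eq3: (1)(-4) + (4)(4) + (-1)(-4) = 16 = 16 ✓

x = -4, y = 4, z = -4


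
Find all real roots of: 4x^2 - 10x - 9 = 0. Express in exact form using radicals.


Using the quadratic formula: x = (-b ± sqrt(b^2 - 4ac)) / (2a)
Here a = 4, b = -10, c = -9
Discriminant = b^2 - 4ac = (-10)^2 - 4(4)(-9) = 100 + 144 = 244
Since discriminant = 244 > 0, there are two real roots.
x = (10 ± 2*sqrt(61)) / 8
Simplifying: x = (5 ± sqrt(61)) / 4
Numerically: x ≈ 3.2026 or x ≈ -0.7026

x = (5 + sqrt(61)) / 4 or x = (5 - sqrt(61)) / 4
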